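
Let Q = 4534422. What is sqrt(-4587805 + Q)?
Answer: I*sqrt(53383) ≈ 231.05*I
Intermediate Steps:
sqrt(-4587805 + Q) = sqrt(-4587805 + 4534422) = sqrt(-53383) = I*sqrt(53383)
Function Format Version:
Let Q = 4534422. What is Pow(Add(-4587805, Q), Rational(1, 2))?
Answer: Mul(I, Pow(53383, Rational(1, 2))) ≈ Mul(231.05, I)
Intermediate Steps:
Pow(Add(-4587805, Q), Rational(1, 2)) = Pow(Add(-4587805, 4534422), Rational(1, 2)) = Pow(-53383, Rational(1, 2)) = Mul(I, Pow(53383, Rational(1, 2)))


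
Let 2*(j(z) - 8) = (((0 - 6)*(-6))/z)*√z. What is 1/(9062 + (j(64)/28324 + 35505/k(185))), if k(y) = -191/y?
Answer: -21639536/548078795737 ≈ -3.9483e-5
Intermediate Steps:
j(z) = 8 + 18/√z (j(z) = 8 + ((((0 - 6)*(-6))/z)*√z)/2 = 8 + (((-6*(-6))/z)*√z)/2 = 8 + ((36/z)*√z)/2 = 8 + (36/√z)/2 = 8 + 18/√z)
1/(9062 + (j(64)/28324 + 35505/k(185))) = 1/(9062 + ((8 + 18/√64)/28324 + 35505/((-191/185)))) = 1/(9062 + ((8 + 18*(⅛))*(1/28324) + 35505/((-191*1/185)))) = 1/(9062 + ((8 + 9/4)*(1/28324) + 35505/(-191/185))) = 1/(9062 + ((41/4)*(1/28324) + 35505*(-185/191))) = 1/(9062 + (41/113296 - 6568425/191)) = 1/(9062 - 744176270969/21639536) = 1/(-548078795737/21639536) = -21639536/548078795737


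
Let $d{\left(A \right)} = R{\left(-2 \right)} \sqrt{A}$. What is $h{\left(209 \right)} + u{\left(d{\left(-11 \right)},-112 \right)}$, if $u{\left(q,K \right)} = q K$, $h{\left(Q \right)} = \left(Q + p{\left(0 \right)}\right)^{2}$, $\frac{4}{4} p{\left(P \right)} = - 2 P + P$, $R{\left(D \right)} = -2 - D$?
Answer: $43681$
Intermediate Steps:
$p{\left(P \right)} = - P$ ($p{\left(P \right)} = - 2 P + P = - P$)
$d{\left(A \right)} = 0$ ($d{\left(A \right)} = \left(-2 - -2\right) \sqrt{A} = \left(-2 + 2\right) \sqrt{A} = 0 \sqrt{A} = 0$)
$h{\left(Q \right)} = Q^{2}$ ($h{\left(Q \right)} = \left(Q - 0\right)^{2} = \left(Q + 0\right)^{2} = Q^{2}$)
$u{\left(q,K \right)} = K q$
$h{\left(209 \right)} + u{\left(d{\left(-11 \right)},-112 \right)} = 209^{2} - 0 = 43681 + 0 = 43681$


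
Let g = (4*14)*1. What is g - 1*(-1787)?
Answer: 1843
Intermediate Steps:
g = 56 (g = 56*1 = 56)
g - 1*(-1787) = 56 - 1*(-1787) = 56 + 1787 = 1843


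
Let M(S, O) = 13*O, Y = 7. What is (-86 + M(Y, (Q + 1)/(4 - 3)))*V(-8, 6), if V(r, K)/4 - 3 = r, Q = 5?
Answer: 160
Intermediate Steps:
V(r, K) = 12 + 4*r
(-86 + M(Y, (Q + 1)/(4 - 3)))*V(-8, 6) = (-86 + 13*((5 + 1)/(4 - 3)))*(12 + 4*(-8)) = (-86 + 13*(6/1))*(12 - 32) = (-86 + 13*(6*1))*(-20) = (-86 + 13*6)*(-20) = (-86 + 78)*(-20) = -8*(-20) = 160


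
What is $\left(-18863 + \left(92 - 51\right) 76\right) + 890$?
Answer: $-14857$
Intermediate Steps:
$\left(-18863 + \left(92 - 51\right) 76\right) + 890 = \left(-18863 + 41 \cdot 76\right) + 890 = \left(-18863 + 3116\right) + 890 = -15747 + 890 = -14857$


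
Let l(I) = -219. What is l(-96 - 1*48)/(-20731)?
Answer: 219/20731 ≈ 0.010564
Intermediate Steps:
l(-96 - 1*48)/(-20731) = -219/(-20731) = -219*(-1/20731) = 219/20731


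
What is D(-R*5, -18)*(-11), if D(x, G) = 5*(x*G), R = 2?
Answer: -9900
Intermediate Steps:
D(x, G) = 5*G*x (D(x, G) = 5*(G*x) = 5*G*x)
D(-R*5, -18)*(-11) = (5*(-18)*(-1*2*5))*(-11) = (5*(-18)*(-2*5))*(-11) = (5*(-18)*(-10))*(-11) = 900*(-11) = -9900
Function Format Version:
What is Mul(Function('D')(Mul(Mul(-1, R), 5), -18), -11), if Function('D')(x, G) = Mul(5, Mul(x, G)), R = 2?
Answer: -9900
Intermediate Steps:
Function('D')(x, G) = Mul(5, G, x) (Function('D')(x, G) = Mul(5, Mul(G, x)) = Mul(5, G, x))
Mul(Function('D')(Mul(Mul(-1, R), 5), -18), -11) = Mul(Mul(5, -18, Mul(Mul(-1, 2), 5)), -11) = Mul(Mul(5, -18, Mul(-2, 5)), -11) = Mul(Mul(5, -18, -10), -11) = Mul(900, -11) = -9900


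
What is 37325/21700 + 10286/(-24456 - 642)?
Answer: 14271533/10892532 ≈ 1.3102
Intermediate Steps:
37325/21700 + 10286/(-24456 - 642) = 37325*(1/21700) + 10286/(-25098) = 1493/868 + 10286*(-1/25098) = 1493/868 - 5143/12549 = 14271533/10892532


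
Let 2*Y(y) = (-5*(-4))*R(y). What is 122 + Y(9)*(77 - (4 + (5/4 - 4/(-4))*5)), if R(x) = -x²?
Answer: -99791/2 ≈ -49896.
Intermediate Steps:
Y(y) = -10*y² (Y(y) = ((-5*(-4))*(-y²))/2 = (20*(-y²))/2 = (-20*y²)/2 = -10*y²)
122 + Y(9)*(77 - (4 + (5/4 - 4/(-4))*5)) = 122 + (-10*9²)*(77 - (4 + (5/4 - 4/(-4))*5)) = 122 + (-10*81)*(77 - (4 + (5*(¼) - 4*(-¼))*5)) = 122 - 810*(77 - (4 + (5/4 + 1)*5)) = 122 - 810*(77 - (4 + (9/4)*5)) = 122 - 810*(77 - (4 + 45/4)) = 122 - 810*(77 - 1*61/4) = 122 - 810*(77 - 61/4) = 122 - 810*247/4 = 122 - 100035/2 = -99791/2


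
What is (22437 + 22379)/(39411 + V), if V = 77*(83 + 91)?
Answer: 44816/52809 ≈ 0.84864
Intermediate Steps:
V = 13398 (V = 77*174 = 13398)
(22437 + 22379)/(39411 + V) = (22437 + 22379)/(39411 + 13398) = 44816/52809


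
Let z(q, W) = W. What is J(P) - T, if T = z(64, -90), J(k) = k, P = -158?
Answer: -68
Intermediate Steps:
T = -90
J(P) - T = -158 - 1*(-90) = -158 + 90 = -68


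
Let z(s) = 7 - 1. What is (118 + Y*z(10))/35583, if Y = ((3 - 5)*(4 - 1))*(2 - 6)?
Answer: 262/35583 ≈ 0.0073631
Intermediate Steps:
z(s) = 6
Y = 24 (Y = -2*3*(-4) = -6*(-4) = 24)
(118 + Y*z(10))/35583 = (118 + 24*6)/35583 = (118 + 144)*(1/35583) = 262*(1/35583) = 262/35583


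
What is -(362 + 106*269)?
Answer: -28876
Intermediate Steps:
-(362 + 106*269) = -(362 + 28514) = -1*28876 = -28876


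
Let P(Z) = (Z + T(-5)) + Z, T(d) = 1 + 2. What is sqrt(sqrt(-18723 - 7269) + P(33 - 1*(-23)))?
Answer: sqrt(115 + 114*I*sqrt(2)) ≈ 12.511 + 6.4433*I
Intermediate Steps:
T(d) = 3
P(Z) = 3 + 2*Z (P(Z) = (Z + 3) + Z = (3 + Z) + Z = 3 + 2*Z)
sqrt(sqrt(-18723 - 7269) + P(33 - 1*(-23))) = sqrt(sqrt(-18723 - 7269) + (3 + 2*(33 - 1*(-23)))) = sqrt(sqrt(-25992) + (3 + 2*(33 + 23))) = sqrt(114*I*sqrt(2) + (3 + 2*56)) = sqrt(114*I*sqrt(2) + (3 + 112)) = sqrt(114*I*sqrt(2) + 115) = sqrt(115 + 114*I*sqrt(2))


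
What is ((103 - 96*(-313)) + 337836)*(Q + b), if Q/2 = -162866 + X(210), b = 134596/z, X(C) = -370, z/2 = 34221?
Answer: -373745361404438/3111 ≈ -1.2014e+11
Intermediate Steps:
z = 68442 (z = 2*34221 = 68442)
b = 6118/3111 (b = 134596/68442 = 134596*(1/68442) = 6118/3111 ≈ 1.9666)
Q = -326472 (Q = 2*(-162866 - 370) = 2*(-163236) = -326472)
((103 - 96*(-313)) + 337836)*(Q + b) = ((103 - 96*(-313)) + 337836)*(-326472 + 6118/3111) = ((103 + 30048) + 337836)*(-1015648274/3111) = (30151 + 337836)*(-1015648274/3111) = 367987*(-1015648274/3111) = -373745361404438/3111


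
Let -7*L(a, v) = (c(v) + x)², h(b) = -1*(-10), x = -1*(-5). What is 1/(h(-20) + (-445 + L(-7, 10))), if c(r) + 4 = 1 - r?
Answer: -7/3109 ≈ -0.0022515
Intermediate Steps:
c(r) = -3 - r (c(r) = -4 + (1 - r) = -3 - r)
x = 5
h(b) = 10
L(a, v) = -(2 - v)²/7 (L(a, v) = -((-3 - v) + 5)²/7 = -(2 - v)²/7)
1/(h(-20) + (-445 + L(-7, 10))) = 1/(10 + (-445 - (-2 + 10)²/7)) = 1/(10 + (-445 - ⅐*8²)) = 1/(10 + (-445 - ⅐*64)) = 1/(10 + (-445 - 64/7)) = 1/(10 - 3179/7) = 1/(-3109/7) = -7/3109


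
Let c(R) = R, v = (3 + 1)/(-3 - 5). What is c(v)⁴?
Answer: 1/16 ≈ 0.062500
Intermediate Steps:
v = -½ (v = 4/(-8) = 4*(-⅛) = -½ ≈ -0.50000)
c(v)⁴ = (-½)⁴ = 1/16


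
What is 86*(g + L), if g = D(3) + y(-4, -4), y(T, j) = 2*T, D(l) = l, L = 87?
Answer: 7052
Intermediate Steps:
g = -5 (g = 3 + 2*(-4) = 3 - 8 = -5)
86*(g + L) = 86*(-5 + 87) = 86*82 = 7052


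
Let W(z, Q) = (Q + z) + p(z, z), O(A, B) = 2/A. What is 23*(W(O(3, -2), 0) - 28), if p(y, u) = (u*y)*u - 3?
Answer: -18653/27 ≈ -690.85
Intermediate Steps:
p(y, u) = -3 + y*u² (p(y, u) = y*u² - 3 = -3 + y*u²)
W(z, Q) = -3 + Q + z + z³ (W(z, Q) = (Q + z) + (-3 + z*z²) = (Q + z) + (-3 + z³) = -3 + Q + z + z³)
23*(W(O(3, -2), 0) - 28) = 23*((-3 + 0 + 2/3 + (2/3)³) - 28) = 23*((-3 + 0 + 2*(⅓) + (2*(⅓))³) - 28) = 23*((-3 + 0 + ⅔ + (⅔)³) - 28) = 23*((-3 + 0 + ⅔ + 8/27) - 28) = 23*(-55/27 - 28) = 23*(-811/27) = -18653/27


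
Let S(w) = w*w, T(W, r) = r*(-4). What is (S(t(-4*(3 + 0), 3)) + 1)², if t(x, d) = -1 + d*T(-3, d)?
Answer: 1876900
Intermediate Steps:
T(W, r) = -4*r
t(x, d) = -1 - 4*d² (t(x, d) = -1 + d*(-4*d) = -1 - 4*d²)
S(w) = w²
(S(t(-4*(3 + 0), 3)) + 1)² = ((-1 - 4*3²)² + 1)² = ((-1 - 4*9)² + 1)² = ((-1 - 36)² + 1)² = ((-37)² + 1)² = (1369 + 1)² = 1370² = 1876900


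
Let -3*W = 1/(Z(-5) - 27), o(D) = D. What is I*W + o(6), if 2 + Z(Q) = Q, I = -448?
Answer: 82/51 ≈ 1.6078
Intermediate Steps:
Z(Q) = -2 + Q
W = 1/102 (W = -1/(3*((-2 - 5) - 27)) = -1/(3*(-7 - 27)) = -⅓/(-34) = -⅓*(-1/34) = 1/102 ≈ 0.0098039)
I*W + o(6) = -448*1/102 + 6 = -224/51 + 6 = 82/51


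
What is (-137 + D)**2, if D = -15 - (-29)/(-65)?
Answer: 98188281/4225 ≈ 23240.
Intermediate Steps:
D = -1004/65 (D = -15 - (-29)*(-1)/65 = -15 - 1*29/65 = -15 - 29/65 = -1004/65 ≈ -15.446)
(-137 + D)**2 = (-137 - 1004/65)**2 = (-9909/65)**2 = 98188281/4225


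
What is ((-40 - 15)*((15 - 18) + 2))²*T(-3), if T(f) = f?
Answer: -9075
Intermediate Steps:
((-40 - 15)*((15 - 18) + 2))²*T(-3) = ((-40 - 15)*((15 - 18) + 2))²*(-3) = (-55*(-3 + 2))²*(-3) = (-55*(-1))²*(-3) = 55²*(-3) = 3025*(-3) = -9075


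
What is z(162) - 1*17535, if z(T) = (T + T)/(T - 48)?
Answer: -333111/19 ≈ -17532.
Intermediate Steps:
z(T) = 2*T/(-48 + T) (z(T) = (2*T)/(-48 + T) = 2*T/(-48 + T))
z(162) - 1*17535 = 2*162/(-48 + 162) - 1*17535 = 2*162/114 - 17535 = 2*162*(1/114) - 17535 = 54/19 - 17535 = -333111/19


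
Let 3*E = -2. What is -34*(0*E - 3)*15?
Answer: 1530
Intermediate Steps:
E = -2/3 (E = (1/3)*(-2) = -2/3 ≈ -0.66667)
-34*(0*E - 3)*15 = -34*(0*(-2/3) - 3)*15 = -34*(0 - 3)*15 = -34*(-3)*15 = 102*15 = 1530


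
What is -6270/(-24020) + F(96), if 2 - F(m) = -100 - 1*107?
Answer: 502645/2402 ≈ 209.26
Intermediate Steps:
F(m) = 209 (F(m) = 2 - (-100 - 1*107) = 2 - (-100 - 107) = 2 - 1*(-207) = 2 + 207 = 209)
-6270/(-24020) + F(96) = -6270/(-24020) + 209 = -6270*(-1/24020) + 209 = 627/2402 + 209 = 502645/2402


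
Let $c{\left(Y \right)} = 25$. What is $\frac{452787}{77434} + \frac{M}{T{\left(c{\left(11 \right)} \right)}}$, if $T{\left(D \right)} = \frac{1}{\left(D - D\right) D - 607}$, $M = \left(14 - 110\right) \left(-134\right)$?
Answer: $- \frac{604638909645}{77434} \approx -7.8084 \cdot 10^{6}$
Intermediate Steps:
$M = 12864$ ($M = \left(-96\right) \left(-134\right) = 12864$)
$T{\left(D \right)} = - \frac{1}{607}$ ($T{\left(D \right)} = \frac{1}{0 D - 607} = \frac{1}{0 - 607} = \frac{1}{-607} = - \frac{1}{607}$)
$\frac{452787}{77434} + \frac{M}{T{\left(c{\left(11 \right)} \right)}} = \frac{452787}{77434} + \frac{12864}{- \frac{1}{607}} = 452787 \cdot \frac{1}{77434} + 12864 \left(-607\right) = \frac{452787}{77434} - 7808448 = - \frac{604638909645}{77434}$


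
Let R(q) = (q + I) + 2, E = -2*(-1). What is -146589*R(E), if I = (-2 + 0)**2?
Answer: -1172712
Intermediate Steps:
I = 4 (I = (-2)**2 = 4)
E = 2
R(q) = 6 + q (R(q) = (q + 4) + 2 = (4 + q) + 2 = 6 + q)
-146589*R(E) = -146589*(6 + 2) = -146589*8 = -1172712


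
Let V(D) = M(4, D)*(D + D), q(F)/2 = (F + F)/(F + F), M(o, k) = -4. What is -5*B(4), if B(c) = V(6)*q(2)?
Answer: 480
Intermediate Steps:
q(F) = 2 (q(F) = 2*((F + F)/(F + F)) = 2*((2*F)/((2*F))) = 2*((2*F)*(1/(2*F))) = 2*1 = 2)
V(D) = -8*D (V(D) = -4*(D + D) = -8*D)
B(c) = -96 (B(c) = -8*6*2 = -48*2 = -96)
-5*B(4) = -5*(-96) = 480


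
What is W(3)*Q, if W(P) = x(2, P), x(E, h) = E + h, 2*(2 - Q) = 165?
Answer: -805/2 ≈ -402.50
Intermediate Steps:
Q = -161/2 (Q = 2 - ½*165 = 2 - 165/2 = -161/2 ≈ -80.500)
W(P) = 2 + P
W(3)*Q = (2 + 3)*(-161/2) = 5*(-161/2) = -805/2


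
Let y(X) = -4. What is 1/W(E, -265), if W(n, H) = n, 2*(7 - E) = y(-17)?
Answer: ⅑ ≈ 0.11111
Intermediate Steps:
E = 9 (E = 7 - ½*(-4) = 7 + 2 = 9)
1/W(E, -265) = 1/9 = ⅑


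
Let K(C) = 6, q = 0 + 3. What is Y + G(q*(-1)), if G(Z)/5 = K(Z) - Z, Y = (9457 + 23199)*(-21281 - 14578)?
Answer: -1171011459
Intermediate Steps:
q = 3
Y = -1171011504 (Y = 32656*(-35859) = -1171011504)
G(Z) = 30 - 5*Z (G(Z) = 5*(6 - Z) = 30 - 5*Z)
Y + G(q*(-1)) = -1171011504 + (30 - 15*(-1)) = -1171011504 + (30 - 5*(-3)) = -1171011504 + (30 + 15) = -1171011504 + 45 = -1171011459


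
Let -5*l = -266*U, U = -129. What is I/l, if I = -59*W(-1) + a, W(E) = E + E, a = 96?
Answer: -535/17157 ≈ -0.031183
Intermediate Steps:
W(E) = 2*E
I = 214 (I = -118*(-1) + 96 = -59*(-2) + 96 = 118 + 96 = 214)
l = -34314/5 (l = -(-266)*(-129)/5 = -⅕*34314 = -34314/5 ≈ -6862.8)
I/l = 214/(-34314/5) = 214*(-5/34314) = -535/17157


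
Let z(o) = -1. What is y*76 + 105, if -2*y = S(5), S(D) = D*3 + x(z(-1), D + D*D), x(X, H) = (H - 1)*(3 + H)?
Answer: -36831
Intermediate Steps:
x(X, H) = (-1 + H)*(3 + H)
S(D) = -3 + (D + D²)² + 2*D² + 5*D (S(D) = D*3 + (-3 + (D + D*D)² + 2*(D + D*D)) = 3*D + (-3 + (D + D²)² + 2*(D + D²)) = 3*D + (-3 + (D + D²)² + (2*D + 2*D²)) = 3*D + (-3 + (D + D²)² + 2*D + 2*D²) = -3 + (D + D²)² + 2*D² + 5*D)
y = -486 (y = -(-3 + 5⁴ + 2*5³ + 3*5² + 5*5)/2 = -(-3 + 625 + 2*125 + 3*25 + 25)/2 = -(-3 + 625 + 250 + 75 + 25)/2 = -½*972 = -486)
y*76 + 105 = -486*76 + 105 = -36936 + 105 = -36831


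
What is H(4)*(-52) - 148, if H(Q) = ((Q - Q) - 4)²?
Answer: -980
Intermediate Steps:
H(Q) = 16 (H(Q) = (0 - 4)² = (-4)² = 16)
H(4)*(-52) - 148 = 16*(-52) - 148 = -832 - 148 = -980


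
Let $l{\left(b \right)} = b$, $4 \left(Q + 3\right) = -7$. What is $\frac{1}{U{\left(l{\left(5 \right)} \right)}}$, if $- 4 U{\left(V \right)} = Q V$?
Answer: $\frac{16}{95} \approx 0.16842$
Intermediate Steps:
$Q = - \frac{19}{4}$ ($Q = -3 + \frac{1}{4} \left(-7\right) = -3 - \frac{7}{4} = - \frac{19}{4} \approx -4.75$)
$U{\left(V \right)} = \frac{19 V}{16}$ ($U{\left(V \right)} = - \frac{\left(- \frac{19}{4}\right) V}{4} = \frac{19 V}{16}$)
$\frac{1}{U{\left(l{\left(5 \right)} \right)}} = \frac{1}{\frac{19}{16} \cdot 5} = \frac{1}{\frac{95}{16}} = \frac{16}{95}$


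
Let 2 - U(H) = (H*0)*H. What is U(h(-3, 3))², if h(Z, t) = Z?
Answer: 4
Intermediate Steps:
U(H) = 2 (U(H) = 2 - H*0*H = 2 - 0*H = 2 - 1*0 = 2 + 0 = 2)
U(h(-3, 3))² = 2² = 4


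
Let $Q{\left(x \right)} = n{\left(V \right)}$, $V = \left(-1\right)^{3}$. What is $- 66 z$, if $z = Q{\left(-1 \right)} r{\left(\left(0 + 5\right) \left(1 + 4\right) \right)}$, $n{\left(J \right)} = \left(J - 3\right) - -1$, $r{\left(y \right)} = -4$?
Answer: $-792$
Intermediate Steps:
$V = -1$
$n{\left(J \right)} = -2 + J$ ($n{\left(J \right)} = \left(-3 + J\right) + 1 = -2 + J$)
$Q{\left(x \right)} = -3$ ($Q{\left(x \right)} = -2 - 1 = -3$)
$z = 12$ ($z = \left(-3\right) \left(-4\right) = 12$)
$- 66 z = \left(-66\right) 12 = -792$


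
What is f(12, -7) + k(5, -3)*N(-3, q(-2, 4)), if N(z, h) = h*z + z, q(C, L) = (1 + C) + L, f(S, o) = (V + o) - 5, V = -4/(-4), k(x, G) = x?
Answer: -71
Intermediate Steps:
V = 1 (V = -4*(-¼) = 1)
f(S, o) = -4 + o (f(S, o) = (1 + o) - 5 = -4 + o)
q(C, L) = 1 + C + L
N(z, h) = z + h*z
f(12, -7) + k(5, -3)*N(-3, q(-2, 4)) = (-4 - 7) + 5*(-3*(1 + (1 - 2 + 4))) = -11 + 5*(-3*(1 + 3)) = -11 + 5*(-3*4) = -11 + 5*(-12) = -11 - 60 = -71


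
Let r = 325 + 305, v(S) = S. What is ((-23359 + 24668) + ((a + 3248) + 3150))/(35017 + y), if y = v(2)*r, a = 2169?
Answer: 9876/36277 ≈ 0.27224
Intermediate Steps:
r = 630
y = 1260 (y = 2*630 = 1260)
((-23359 + 24668) + ((a + 3248) + 3150))/(35017 + y) = ((-23359 + 24668) + ((2169 + 3248) + 3150))/(35017 + 1260) = (1309 + (5417 + 3150))/36277 = (1309 + 8567)*(1/36277) = 9876*(1/36277) = 9876/36277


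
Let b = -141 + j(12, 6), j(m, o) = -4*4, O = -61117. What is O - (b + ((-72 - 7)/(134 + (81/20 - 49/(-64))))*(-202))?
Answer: -2713010720/44421 ≈ -61075.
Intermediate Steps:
j(m, o) = -16
b = -157 (b = -141 - 16 = -157)
O - (b + ((-72 - 7)/(134 + (81/20 - 49/(-64))))*(-202)) = -61117 - (-157 + ((-72 - 7)/(134 + (81/20 - 49/(-64))))*(-202)) = -61117 - (-157 - 79/(134 + (81*(1/20) - 49*(-1/64)))*(-202)) = -61117 - (-157 - 79/(134 + (81/20 + 49/64))*(-202)) = -61117 - (-157 - 79/(134 + 1541/320)*(-202)) = -61117 - (-157 - 79/44421/320*(-202)) = -61117 - (-157 - 79*320/44421*(-202)) = -61117 - (-157 - 25280/44421*(-202)) = -61117 - (-157 + 5106560/44421) = -61117 - 1*(-1867537/44421) = -61117 + 1867537/44421 = -2713010720/44421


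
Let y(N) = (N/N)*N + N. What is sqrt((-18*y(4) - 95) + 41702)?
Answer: 3*sqrt(4607) ≈ 203.62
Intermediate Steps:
y(N) = 2*N (y(N) = 1*N + N = N + N = 2*N)
sqrt((-18*y(4) - 95) + 41702) = sqrt((-36*4 - 95) + 41702) = sqrt((-18*8 - 95) + 41702) = sqrt((-144 - 95) + 41702) = sqrt(-239 + 41702) = sqrt(41463) = 3*sqrt(4607)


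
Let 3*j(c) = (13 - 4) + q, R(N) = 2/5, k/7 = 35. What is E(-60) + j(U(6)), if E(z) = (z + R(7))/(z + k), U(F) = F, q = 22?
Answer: 27781/2775 ≈ 10.011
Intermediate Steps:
k = 245 (k = 7*35 = 245)
R(N) = ⅖ (R(N) = 2*(⅕) = ⅖)
j(c) = 31/3 (j(c) = ((13 - 4) + 22)/3 = (9 + 22)/3 = (⅓)*31 = 31/3)
E(z) = (⅖ + z)/(245 + z) (E(z) = (z + ⅖)/(z + 245) = (⅖ + z)/(245 + z))
E(-60) + j(U(6)) = (⅖ - 60)/(245 - 60) + 31/3 = -298/5/185 + 31/3 = (1/185)*(-298/5) + 31/3 = -298/925 + 31/3 = 27781/2775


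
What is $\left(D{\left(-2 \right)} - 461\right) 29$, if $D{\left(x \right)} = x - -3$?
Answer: $-13340$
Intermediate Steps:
$D{\left(x \right)} = 3 + x$ ($D{\left(x \right)} = x + 3 = 3 + x$)
$\left(D{\left(-2 \right)} - 461\right) 29 = \left(\left(3 - 2\right) - 461\right) 29 = \left(1 - 461\right) 29 = \left(-460\right) 29 = -13340$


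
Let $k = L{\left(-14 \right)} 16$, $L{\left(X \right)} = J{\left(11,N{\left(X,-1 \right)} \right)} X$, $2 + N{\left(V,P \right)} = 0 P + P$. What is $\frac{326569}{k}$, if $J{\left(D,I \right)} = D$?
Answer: $- \frac{326569}{2464} \approx -132.54$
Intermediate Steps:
$N{\left(V,P \right)} = -2 + P$ ($N{\left(V,P \right)} = -2 + \left(0 P + P\right) = -2 + \left(0 + P\right) = -2 + P$)
$L{\left(X \right)} = 11 X$
$k = -2464$ ($k = 11 \left(-14\right) 16 = \left(-154\right) 16 = -2464$)
$\frac{326569}{k} = \frac{326569}{-2464} = 326569 \left(- \frac{1}{2464}\right) = - \frac{326569}{2464}$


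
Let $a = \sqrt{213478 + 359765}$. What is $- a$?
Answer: $- \sqrt{573243} \approx -757.13$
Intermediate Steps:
$a = \sqrt{573243} \approx 757.13$
$- a = - \sqrt{573243}$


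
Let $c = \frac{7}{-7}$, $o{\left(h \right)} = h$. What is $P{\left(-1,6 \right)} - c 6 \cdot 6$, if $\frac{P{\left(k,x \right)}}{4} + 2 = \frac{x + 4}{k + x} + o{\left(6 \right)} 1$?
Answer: $60$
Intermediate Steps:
$c = -1$ ($c = 7 \left(- \frac{1}{7}\right) = -1$)
$P{\left(k,x \right)} = 16 + \frac{4 \left(4 + x\right)}{k + x}$ ($P{\left(k,x \right)} = -8 + 4 \left(\frac{x + 4}{k + x} + 6 \cdot 1\right) = -8 + 4 \left(\frac{4 + x}{k + x} + 6\right) = -8 + 4 \left(6 + \frac{4 + x}{k + x}\right) = -8 + \left(24 + \frac{4 \left(4 + x\right)}{k + x}\right) = 16 + \frac{4 \left(4 + x\right)}{k + x}$)
$P{\left(-1,6 \right)} - c 6 \cdot 6 = \frac{4 \left(4 + 4 \left(-1\right) + 5 \cdot 6\right)}{-1 + 6} - \left(-1\right) 6 \cdot 6 = \frac{4 \left(4 - 4 + 30\right)}{5} - \left(-6\right) 6 = 4 \cdot \frac{1}{5} \cdot 30 - -36 = 24 + 36 = 60$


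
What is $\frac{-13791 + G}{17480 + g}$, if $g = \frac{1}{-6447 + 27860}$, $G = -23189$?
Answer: $- \frac{791852740}{374299241} \approx -2.1156$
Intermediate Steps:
$g = \frac{1}{21413} \approx 4.6701 \cdot 10^{-5}$
$\frac{-13791 + G}{17480 + g} = \frac{-13791 - 23189}{17480 + \frac{1}{21413}} = - \frac{36980}{\frac{374299241}{21413}} = \left(-36980\right) \frac{21413}{374299241} = - \frac{791852740}{374299241}$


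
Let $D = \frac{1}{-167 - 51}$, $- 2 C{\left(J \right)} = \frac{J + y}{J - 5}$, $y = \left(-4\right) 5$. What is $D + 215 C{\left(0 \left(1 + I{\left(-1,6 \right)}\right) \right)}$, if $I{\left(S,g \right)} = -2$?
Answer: $- \frac{93741}{218} \approx -430.0$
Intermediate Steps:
$y = -20$
$C{\left(J \right)} = - \frac{-20 + J}{2 \left(-5 + J\right)}$ ($C{\left(J \right)} = - \frac{\left(J - 20\right) \frac{1}{J - 5}}{2} = - \frac{\left(-20 + J\right) \frac{1}{-5 + J}}{2} = - \frac{\frac{1}{-5 + J} \left(-20 + J\right)}{2} = - \frac{-20 + J}{2 \left(-5 + J\right)}$)
$D = - \frac{1}{218}$ ($D = \frac{1}{-218} = - \frac{1}{218} \approx -0.0045872$)
$D + 215 C{\left(0 \left(1 + I{\left(-1,6 \right)}\right) \right)} = - \frac{1}{218} + 215 \frac{20 - 0 \left(1 - 2\right)}{2 \left(-5 + 0 \left(1 - 2\right)\right)} = - \frac{1}{218} + 215 \frac{20 - 0 \left(-1\right)}{2 \left(-5 + 0 \left(-1\right)\right)} = - \frac{1}{218} + 215 \frac{20 - 0}{2 \left(-5 + 0\right)} = - \frac{1}{218} + 215 \frac{20 + 0}{2 \left(-5\right)} = - \frac{1}{218} + 215 \cdot \frac{1}{2} \left(- \frac{1}{5}\right) 20 = - \frac{1}{218} + 215 \left(-2\right) = - \frac{1}{218} - 430 = - \frac{93741}{218}$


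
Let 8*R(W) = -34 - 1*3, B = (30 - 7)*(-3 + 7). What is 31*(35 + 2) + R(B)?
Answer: 9139/8 ≈ 1142.4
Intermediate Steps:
B = 92 (B = 23*4 = 92)
R(W) = -37/8 (R(W) = (-34 - 1*3)/8 = (-34 - 3)/8 = (⅛)*(-37) = -37/8)
31*(35 + 2) + R(B) = 31*(35 + 2) - 37/8 = 31*37 - 37/8 = 1147 - 37/8 = 9139/8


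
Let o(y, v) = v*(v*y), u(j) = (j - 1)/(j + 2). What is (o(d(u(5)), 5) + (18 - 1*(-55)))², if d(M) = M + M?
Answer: 505521/49 ≈ 10317.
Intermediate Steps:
u(j) = (-1 + j)/(2 + j)
d(M) = 2*M
o(y, v) = y*v²
(o(d(u(5)), 5) + (18 - 1*(-55)))² = ((2*((-1 + 5)/(2 + 5)))*5² + (18 - 1*(-55)))² = ((2*(4/7))*25 + (18 + 55))² = ((2*((⅐)*4))*25 + 73)² = ((2*(4/7))*25 + 73)² = ((8/7)*25 + 73)² = (200/7 + 73)² = (711/7)² = 505521/49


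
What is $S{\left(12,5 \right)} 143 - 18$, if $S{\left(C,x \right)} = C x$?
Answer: $8562$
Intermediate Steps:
$S{\left(12,5 \right)} 143 - 18 = 12 \cdot 5 \cdot 143 - 18 = 60 \cdot 143 - 18 = 8580 - 18 = 8562$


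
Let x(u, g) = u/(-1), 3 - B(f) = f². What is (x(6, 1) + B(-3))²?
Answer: 144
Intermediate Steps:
B(f) = 3 - f²
x(u, g) = -u (x(u, g) = u*(-1) = -u)
(x(6, 1) + B(-3))² = (-1*6 + (3 - 1*(-3)²))² = (-6 + (3 - 1*9))² = (-6 + (3 - 9))² = (-6 - 6)² = (-12)² = 144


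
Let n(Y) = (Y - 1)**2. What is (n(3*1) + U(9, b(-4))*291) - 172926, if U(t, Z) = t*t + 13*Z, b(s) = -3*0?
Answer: -149351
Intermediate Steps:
b(s) = 0
n(Y) = (-1 + Y)**2
U(t, Z) = t**2 + 13*Z
(n(3*1) + U(9, b(-4))*291) - 172926 = ((-1 + 3*1)**2 + (9**2 + 13*0)*291) - 172926 = ((-1 + 3)**2 + (81 + 0)*291) - 172926 = (2**2 + 81*291) - 172926 = (4 + 23571) - 172926 = 23575 - 172926 = -149351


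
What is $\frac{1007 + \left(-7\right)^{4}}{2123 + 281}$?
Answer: $\frac{852}{601} \approx 1.4176$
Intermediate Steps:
$\frac{1007 + \left(-7\right)^{4}}{2123 + 281} = \frac{1007 + 2401}{2404} = 3408 \cdot \frac{1}{2404} = \frac{852}{601}$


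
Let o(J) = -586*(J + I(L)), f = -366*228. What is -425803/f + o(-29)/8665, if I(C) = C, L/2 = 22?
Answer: 591215015/144615384 ≈ 4.0882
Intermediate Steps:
L = 44 (L = 2*22 = 44)
f = -83448
o(J) = -25784 - 586*J (o(J) = -586*(J + 44) = -586*(44 + J) = -25784 - 586*J)
-425803/f + o(-29)/8665 = -425803/(-83448) + (-25784 - 586*(-29))/8665 = -425803*(-1/83448) + (-25784 + 16994)*(1/8665) = 425803/83448 - 8790*1/8665 = 425803/83448 - 1758/1733 = 591215015/144615384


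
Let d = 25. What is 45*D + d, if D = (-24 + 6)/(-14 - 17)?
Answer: 1585/31 ≈ 51.129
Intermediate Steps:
D = 18/31 (D = -18/(-31) = -18*(-1/31) = 18/31 ≈ 0.58065)
45*D + d = 45*(18/31) + 25 = 810/31 + 25 = 1585/31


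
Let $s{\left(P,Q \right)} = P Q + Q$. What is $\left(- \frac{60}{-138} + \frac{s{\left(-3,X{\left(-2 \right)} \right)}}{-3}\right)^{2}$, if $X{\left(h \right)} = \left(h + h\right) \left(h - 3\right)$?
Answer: $\frac{902500}{4761} \approx 189.56$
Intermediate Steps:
$X{\left(h \right)} = 2 h \left(-3 + h\right)$
$s{\left(P,Q \right)} = Q + P Q$
$\left(- \frac{60}{-138} + \frac{s{\left(-3,X{\left(-2 \right)} \right)}}{-3}\right)^{2} = \left(- \frac{60}{-138} + \frac{2 \left(-2\right) \left(-3 - 2\right) \left(1 - 3\right)}{-3}\right)^{2} = \left(\left(-60\right) \left(- \frac{1}{138}\right) + 2 \left(-2\right) \left(-5\right) \left(-2\right) \left(- \frac{1}{3}\right)\right)^{2} = \left(\frac{10}{23} + 20 \left(-2\right) \left(- \frac{1}{3}\right)\right)^{2} = \left(\frac{10}{23} - - \frac{40}{3}\right)^{2} = \left(\frac{10}{23} + \frac{40}{3}\right)^{2} = \left(\frac{950}{69}\right)^{2} = \frac{902500}{4761}$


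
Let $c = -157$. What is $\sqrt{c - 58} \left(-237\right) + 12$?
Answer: $12 - 237 i \sqrt{215} \approx 12.0 - 3475.1 i$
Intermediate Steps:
$\sqrt{c - 58} \left(-237\right) + 12 = \sqrt{-157 - 58} \left(-237\right) + 12 = \sqrt{-215} \left(-237\right) + 12 = i \sqrt{215} \left(-237\right) + 12 = - 237 i \sqrt{215} + 12 = 12 - 237 i \sqrt{215}$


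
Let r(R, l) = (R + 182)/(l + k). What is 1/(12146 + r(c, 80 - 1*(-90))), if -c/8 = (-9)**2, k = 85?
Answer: 255/3096764 ≈ 8.2344e-5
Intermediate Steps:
c = -648 (c = -8*(-9)**2 = -8*81 = -648)
r(R, l) = (182 + R)/(85 + l) (r(R, l) = (R + 182)/(l + 85) = (182 + R)/(85 + l))
1/(12146 + r(c, 80 - 1*(-90))) = 1/(12146 + (182 - 648)/(85 + (80 - 1*(-90)))) = 1/(12146 - 466/(85 + (80 + 90))) = 1/(12146 - 466/(85 + 170)) = 1/(12146 - 466/255) = 1/(3096764/255) = 255/3096764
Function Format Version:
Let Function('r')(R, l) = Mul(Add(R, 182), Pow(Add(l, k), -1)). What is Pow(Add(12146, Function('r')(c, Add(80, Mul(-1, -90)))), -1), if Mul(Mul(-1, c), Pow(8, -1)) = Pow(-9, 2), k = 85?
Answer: Rational(255, 3096764) ≈ 8.2344e-5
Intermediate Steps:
c = -648 (c = Mul(-8, Pow(-9, 2)) = Mul(-8, 81) = -648)
Function('r')(R, l) = Mul(Pow(Add(85, l), -1), Add(182, R)) (Function('r')(R, l) = Mul(Add(R, 182), Pow(Add(l, 85), -1)) = Mul(Add(182, R), Pow(Add(85, l), -1)) = Mul(Pow(Add(85, l), -1), Add(182, R)))
Pow(Add(12146, Function('r')(c, Add(80, Mul(-1, -90)))), -1) = Pow(Add(12146, Mul(Pow(Add(85, Add(80, Mul(-1, -90))), -1), Add(182, -648))), -1) = Pow(Add(12146, Mul(Pow(Add(85, Add(80, 90)), -1), -466)), -1) = Pow(Add(12146, Mul(Pow(Add(85, 170), -1), -466)), -1) = Pow(Add(12146, Mul(Pow(255, -1), -466)), -1) = Pow(Add(12146, Mul(Rational(1, 255), -466)), -1) = Pow(Add(12146, Rational(-466, 255)), -1) = Pow(Rational(3096764, 255), -1) = Rational(255, 3096764)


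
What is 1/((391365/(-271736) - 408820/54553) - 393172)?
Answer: -14824014008/5828519676799741 ≈ -2.5434e-6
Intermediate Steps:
1/((391365/(-271736) - 408820/54553) - 393172) = 1/((391365*(-1/271736) - 408820*1/54553) - 393172) = 1/((-391365/271736 - 408820/54553) - 393172) = 1/(-132441246365/14824014008 - 393172) = 1/(-5828519676799741/14824014008) = -14824014008/5828519676799741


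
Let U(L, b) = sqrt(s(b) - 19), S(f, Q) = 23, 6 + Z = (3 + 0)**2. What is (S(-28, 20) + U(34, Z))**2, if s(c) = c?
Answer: 513 + 184*I ≈ 513.0 + 184.0*I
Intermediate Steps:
Z = 3 (Z = -6 + (3 + 0)**2 = -6 + 3**2 = -6 + 9 = 3)
U(L, b) = sqrt(-19 + b) (U(L, b) = sqrt(b - 19) = sqrt(-19 + b))
(S(-28, 20) + U(34, Z))**2 = (23 + sqrt(-19 + 3))**2 = (23 + sqrt(-16))**2 = (23 + 4*I)**2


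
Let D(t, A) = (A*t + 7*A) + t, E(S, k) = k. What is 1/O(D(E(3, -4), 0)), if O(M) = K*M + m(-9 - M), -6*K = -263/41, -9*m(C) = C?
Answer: -369/1373 ≈ -0.26875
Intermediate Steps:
m(C) = -C/9
K = 263/246 (K = -(-263)/(6*41) = -⅙*(-263/41) = 263/246 ≈ 1.0691)
D(t, A) = t + 7*A + A*t (D(t, A) = (7*A + A*t) + t = t + 7*A + A*t)
O(M) = 1 + 871*M/738 (O(M) = 263*M/246 - (-9 - M)/9 = 263*M/246 + (1 + M/9) = 1 + 871*M/738)
1/O(D(E(3, -4), 0)) = 1/(1 + 871*(-4 + 7*0 + 0*(-4))/738) = 1/(1 + 871*(-4 + 0 + 0)/738) = 1/(1 + (871/738)*(-4)) = 1/(1 - 1742/369) = 1/(-1373/369) = -369/1373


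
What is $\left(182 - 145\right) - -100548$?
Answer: $100585$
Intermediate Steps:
$\left(182 - 145\right) - -100548 = 37 + 100548 = 100585$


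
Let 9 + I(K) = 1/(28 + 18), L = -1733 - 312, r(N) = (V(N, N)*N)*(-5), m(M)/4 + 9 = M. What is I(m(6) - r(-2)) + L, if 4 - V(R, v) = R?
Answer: -94483/46 ≈ -2054.0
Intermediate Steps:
V(R, v) = 4 - R
m(M) = -36 + 4*M
r(N) = -5*N*(4 - N) (r(N) = ((4 - N)*N)*(-5) = (N*(4 - N))*(-5) = -5*N*(4 - N))
L = -2045
I(K) = -413/46 (I(K) = -9 + 1/(28 + 18) = -9 + 1/46 = -413/46)
I(m(6) - r(-2)) + L = -413/46 - 2045 = -94483/46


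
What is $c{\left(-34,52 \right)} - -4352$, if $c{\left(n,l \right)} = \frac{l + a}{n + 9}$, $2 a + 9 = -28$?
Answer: $\frac{217533}{50} \approx 4350.7$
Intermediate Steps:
$a = - \frac{37}{2}$ ($a = - \frac{9}{2} + \frac{1}{2} \left(-28\right) = - \frac{9}{2} - 14 = - \frac{37}{2} \approx -18.5$)
$c{\left(n,l \right)} = \frac{- \frac{37}{2} + l}{9 + n}$ ($c{\left(n,l \right)} = \frac{l - \frac{37}{2}}{n + 9} = \frac{- \frac{37}{2} + l}{9 + n}$)
$c{\left(-34,52 \right)} - -4352 = \frac{- \frac{37}{2} + 52}{9 - 34} - -4352 = \frac{1}{-25} \cdot \frac{67}{2} + 4352 = \left(- \frac{1}{25}\right) \frac{67}{2} + 4352 = - \frac{67}{50} + 4352 = \frac{217533}{50}$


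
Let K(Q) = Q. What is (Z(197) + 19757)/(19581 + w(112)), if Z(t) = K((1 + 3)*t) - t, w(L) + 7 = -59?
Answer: 20348/19515 ≈ 1.0427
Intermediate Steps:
w(L) = -66 (w(L) = -7 - 59 = -66)
Z(t) = 3*t (Z(t) = (1 + 3)*t - t = 4*t - t = 3*t)
(Z(197) + 19757)/(19581 + w(112)) = (3*197 + 19757)/(19581 - 66) = (591 + 19757)/19515 = 20348*(1/19515) = 20348/19515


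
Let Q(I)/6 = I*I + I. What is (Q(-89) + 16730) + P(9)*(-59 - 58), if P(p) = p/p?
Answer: 63605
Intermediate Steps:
Q(I) = 6*I + 6*I² (Q(I) = 6*(I*I + I) = 6*(I² + I) = 6*(I + I²) = 6*I + 6*I²)
P(p) = 1
(Q(-89) + 16730) + P(9)*(-59 - 58) = (6*(-89)*(1 - 89) + 16730) + 1*(-59 - 58) = (6*(-89)*(-88) + 16730) + 1*(-117) = (46992 + 16730) - 117 = 63722 - 117 = 63605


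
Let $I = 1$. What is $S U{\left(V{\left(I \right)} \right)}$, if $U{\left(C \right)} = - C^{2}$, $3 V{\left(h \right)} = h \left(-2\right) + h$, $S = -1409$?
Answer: $\frac{1409}{9} \approx 156.56$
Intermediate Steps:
$V{\left(h \right)} = - \frac{h}{3}$ ($V{\left(h \right)} = \frac{h \left(-2\right) + h}{3} = \frac{- 2 h + h}{3} = \frac{\left(-1\right) h}{3} = - \frac{h}{3}$)
$S U{\left(V{\left(I \right)} \right)} = - 1409 \left(- \left(\left(- \frac{1}{3}\right) 1\right)^{2}\right) = - 1409 \left(- \left(- \frac{1}{3}\right)^{2}\right) = - 1409 \left(\left(-1\right) \frac{1}{9}\right) = \left(-1409\right) \left(- \frac{1}{9}\right) = \frac{1409}{9}$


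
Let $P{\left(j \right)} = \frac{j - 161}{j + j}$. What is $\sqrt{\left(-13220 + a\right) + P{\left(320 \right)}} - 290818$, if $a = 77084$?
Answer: $-290818 + \frac{\sqrt{408731190}}{80} \approx -2.9057 \cdot 10^{5}$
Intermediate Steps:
$P{\left(j \right)} = \frac{-161 + j}{2 j}$
$\sqrt{\left(-13220 + a\right) + P{\left(320 \right)}} - 290818 = \sqrt{\left(-13220 + 77084\right) + \frac{-161 + 320}{2 \cdot 320}} - 290818 = \sqrt{63864 + \frac{1}{2} \cdot \frac{1}{320} \cdot 159} - 290818 = \sqrt{63864 + \frac{159}{640}} - 290818 = \sqrt{\frac{40873119}{640}} - 290818 = \frac{\sqrt{408731190}}{80} - 290818 = -290818 + \frac{\sqrt{408731190}}{80}$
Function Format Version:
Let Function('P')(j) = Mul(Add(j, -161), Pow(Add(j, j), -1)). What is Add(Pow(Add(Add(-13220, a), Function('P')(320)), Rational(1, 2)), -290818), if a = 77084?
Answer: Add(-290818, Mul(Rational(1, 80), Pow(408731190, Rational(1, 2)))) ≈ -2.9057e+5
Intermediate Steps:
Function('P')(j) = Mul(Rational(1, 2), Pow(j, -1), Add(-161, j)) (Function('P')(j) = Mul(Add(-161, j), Pow(Mul(2, j), -1)) = Mul(Add(-161, j), Mul(Rational(1, 2), Pow(j, -1))) = Mul(Rational(1, 2), Pow(j, -1), Add(-161, j)))
Add(Pow(Add(Add(-13220, a), Function('P')(320)), Rational(1, 2)), -290818) = Add(Pow(Add(Add(-13220, 77084), Mul(Rational(1, 2), Pow(320, -1), Add(-161, 320))), Rational(1, 2)), -290818) = Add(Pow(Add(63864, Mul(Rational(1, 2), Rational(1, 320), 159)), Rational(1, 2)), -290818) = Add(Pow(Add(63864, Rational(159, 640)), Rational(1, 2)), -290818) = Add(Pow(Rational(40873119, 640), Rational(1, 2)), -290818) = Add(Mul(Rational(1, 80), Pow(408731190, Rational(1, 2))), -290818) = Add(-290818, Mul(Rational(1, 80), Pow(408731190, Rational(1, 2))))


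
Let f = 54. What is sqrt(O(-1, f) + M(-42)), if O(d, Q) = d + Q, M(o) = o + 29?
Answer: 2*sqrt(10) ≈ 6.3246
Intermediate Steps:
M(o) = 29 + o
O(d, Q) = Q + d
sqrt(O(-1, f) + M(-42)) = sqrt((54 - 1) + (29 - 42)) = sqrt(53 - 13) = sqrt(40) = 2*sqrt(10)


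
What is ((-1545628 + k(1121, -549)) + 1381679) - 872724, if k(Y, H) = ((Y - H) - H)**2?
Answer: 3887288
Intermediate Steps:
k(Y, H) = (Y - 2*H)**2
((-1545628 + k(1121, -549)) + 1381679) - 872724 = ((-1545628 + (-1*1121 + 2*(-549))**2) + 1381679) - 872724 = ((-1545628 + (-1121 - 1098)**2) + 1381679) - 872724 = ((-1545628 + (-2219)**2) + 1381679) - 872724 = ((-1545628 + 4923961) + 1381679) - 872724 = (3378333 + 1381679) - 872724 = 4760012 - 872724 = 3887288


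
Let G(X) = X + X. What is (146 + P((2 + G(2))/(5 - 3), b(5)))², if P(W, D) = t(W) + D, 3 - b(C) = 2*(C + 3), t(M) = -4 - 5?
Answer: 15376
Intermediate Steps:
G(X) = 2*X
t(M) = -9
b(C) = -3 - 2*C (b(C) = 3 - 2*(C + 3) = 3 - 2*(3 + C) = 3 - (6 + 2*C) = 3 + (-6 - 2*C) = -3 - 2*C)
P(W, D) = -9 + D
(146 + P((2 + G(2))/(5 - 3), b(5)))² = (146 + (-9 + (-3 - 2*5)))² = (146 + (-9 + (-3 - 10)))² = (146 + (-9 - 13))² = (146 - 22)² = 124² = 15376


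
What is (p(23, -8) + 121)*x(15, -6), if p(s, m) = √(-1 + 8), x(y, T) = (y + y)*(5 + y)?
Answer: 72600 + 600*√7 ≈ 74188.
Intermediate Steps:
x(y, T) = 2*y*(5 + y) (x(y, T) = (2*y)*(5 + y) = 2*y*(5 + y))
p(s, m) = √7
(p(23, -8) + 121)*x(15, -6) = (√7 + 121)*(2*15*(5 + 15)) = (121 + √7)*(2*15*20) = (121 + √7)*600 = 72600 + 600*√7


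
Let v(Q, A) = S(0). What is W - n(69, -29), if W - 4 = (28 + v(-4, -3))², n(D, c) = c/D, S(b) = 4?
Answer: 70961/69 ≈ 1028.4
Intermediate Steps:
v(Q, A) = 4
W = 1028 (W = 4 + (28 + 4)² = 4 + 32² = 4 + 1024 = 1028)
W - n(69, -29) = 1028 - (-29)/69 = 1028 - 1*(-29/69) = 1028 + 29/69 = 70961/69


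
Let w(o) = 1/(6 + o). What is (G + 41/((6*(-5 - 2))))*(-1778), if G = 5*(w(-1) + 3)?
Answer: -80137/3 ≈ -26712.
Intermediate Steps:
G = 16 (G = 5*(1/(6 - 1) + 3) = 5*(1/5 + 3) = 5*(⅕ + 3) = 5*(16/5) = 16)
(G + 41/((6*(-5 - 2))))*(-1778) = (16 + 41/((6*(-5 - 2))))*(-1778) = (16 + 41/((6*(-7))))*(-1778) = (16 + 41/(-42))*(-1778) = (16 + 41*(-1/42))*(-1778) = (16 - 41/42)*(-1778) = (631/42)*(-1778) = -80137/3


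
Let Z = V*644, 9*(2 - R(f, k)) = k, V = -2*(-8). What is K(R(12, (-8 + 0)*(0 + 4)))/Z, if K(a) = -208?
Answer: -13/644 ≈ -0.020186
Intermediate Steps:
V = 16
R(f, k) = 2 - k/9
Z = 10304 (Z = 16*644 = 10304)
K(R(12, (-8 + 0)*(0 + 4)))/Z = -208/10304 = -208*1/10304 = -13/644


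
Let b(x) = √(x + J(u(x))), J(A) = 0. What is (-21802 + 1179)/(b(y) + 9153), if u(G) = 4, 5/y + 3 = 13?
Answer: -377524638/167554817 + 20623*√2/167554817 ≈ -2.2530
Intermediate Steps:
y = ½ (y = 5/(-3 + 13) = 5/10 = 5*(⅒) = ½ ≈ 0.50000)
b(x) = √x (b(x) = √(x + 0) = √x)
(-21802 + 1179)/(b(y) + 9153) = (-21802 + 1179)/(√(½) + 9153) = -20623/(√2/2 + 9153) = -20623/(9153 + √2/2)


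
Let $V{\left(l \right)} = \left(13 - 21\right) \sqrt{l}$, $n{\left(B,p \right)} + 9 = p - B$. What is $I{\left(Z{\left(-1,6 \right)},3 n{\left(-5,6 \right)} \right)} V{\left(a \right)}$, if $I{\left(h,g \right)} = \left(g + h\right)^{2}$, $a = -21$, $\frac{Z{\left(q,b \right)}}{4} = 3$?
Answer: $- 2592 i \sqrt{21} \approx - 11878.0 i$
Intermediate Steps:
$n{\left(B,p \right)} = -9 + p - B$ ($n{\left(B,p \right)} = -9 - \left(B - p\right) = -9 + p - B$)
$Z{\left(q,b \right)} = 12$ ($Z{\left(q,b \right)} = 4 \cdot 3 = 12$)
$V{\left(l \right)} = - 8 \sqrt{l}$ ($V{\left(l \right)} = \left(13 - 21\right) \sqrt{l} = - 8 \sqrt{l}$)
$I{\left(Z{\left(-1,6 \right)},3 n{\left(-5,6 \right)} \right)} V{\left(a \right)} = \left(3 \left(-9 + 6 - -5\right) + 12\right)^{2} \left(- 8 \sqrt{-21}\right) = \left(3 \left(-9 + 6 + 5\right) + 12\right)^{2} \left(- 8 i \sqrt{21}\right) = \left(3 \cdot 2 + 12\right)^{2} \left(- 8 i \sqrt{21}\right) = \left(6 + 12\right)^{2} \left(- 8 i \sqrt{21}\right) = 18^{2} \left(- 8 i \sqrt{21}\right) = 324 \left(- 8 i \sqrt{21}\right) = - 2592 i \sqrt{21}$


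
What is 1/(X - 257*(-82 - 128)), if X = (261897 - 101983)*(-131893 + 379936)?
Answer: 1/39665602272 ≈ 2.5211e-11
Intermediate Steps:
X = 39665548302 (X = 159914*248043 = 39665548302)
1/(X - 257*(-82 - 128)) = 1/(39665548302 - 257*(-82 - 128)) = 1/(39665548302 - 257*(-210)) = 1/(39665548302 + 53970) = 1/39665602272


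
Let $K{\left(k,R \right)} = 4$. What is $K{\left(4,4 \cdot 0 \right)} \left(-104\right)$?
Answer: $-416$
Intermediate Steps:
$K{\left(4,4 \cdot 0 \right)} \left(-104\right) = 4 \left(-104\right) = -416$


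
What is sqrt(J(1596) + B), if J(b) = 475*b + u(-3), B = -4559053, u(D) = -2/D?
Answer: I*sqrt(34208571)/3 ≈ 1949.6*I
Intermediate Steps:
J(b) = 2/3 + 475*b (J(b) = 475*b - 2/(-3) = 475*b - 2*(-1/3) = 475*b + 2/3 = 2/3 + 475*b)
sqrt(J(1596) + B) = sqrt((2/3 + 475*1596) - 4559053) = sqrt((2/3 + 758100) - 4559053) = sqrt(2274302/3 - 4559053) = sqrt(-11402857/3) = I*sqrt(34208571)/3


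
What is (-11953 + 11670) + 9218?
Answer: 8935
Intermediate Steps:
(-11953 + 11670) + 9218 = -283 + 9218 = 8935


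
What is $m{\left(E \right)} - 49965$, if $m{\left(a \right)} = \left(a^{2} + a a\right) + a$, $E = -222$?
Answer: $48381$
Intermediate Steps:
$m{\left(a \right)} = a + 2 a^{2}$ ($m{\left(a \right)} = \left(a^{2} + a^{2}\right) + a = 2 a^{2} + a = a + 2 a^{2}$)
$m{\left(E \right)} - 49965 = - 222 \left(1 + 2 \left(-222\right)\right) - 49965 = - 222 \left(1 - 444\right) - 49965 = \left(-222\right) \left(-443\right) - 49965 = 98346 - 49965 = 48381$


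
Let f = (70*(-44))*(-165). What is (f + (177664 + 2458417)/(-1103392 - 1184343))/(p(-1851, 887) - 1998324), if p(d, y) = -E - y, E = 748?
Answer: -89432637763/351952015605 ≈ -0.25410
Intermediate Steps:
f = 508200 (f = -3080*(-165) = 508200)
p(d, y) = -748 - y (p(d, y) = -1*748 - y = -748 - y)
(f + (177664 + 2458417)/(-1103392 - 1184343))/(p(-1851, 887) - 1998324) = (508200 + (177664 + 2458417)/(-1103392 - 1184343))/((-748 - 1*887) - 1998324) = (508200 + 2636081/(-2287735))/((-748 - 887) - 1998324) = (508200 + 2636081*(-1/2287735))/(-1635 - 1998324) = (508200 - 2636081/2287735)/(-1999959) = (1162624290919/2287735)*(-1/1999959) = -89432637763/351952015605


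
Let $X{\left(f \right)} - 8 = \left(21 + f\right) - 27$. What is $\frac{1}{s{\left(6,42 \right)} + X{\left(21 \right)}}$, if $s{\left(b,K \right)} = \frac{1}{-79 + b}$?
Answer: $\frac{73}{1678} \approx 0.043504$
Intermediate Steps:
$X{\left(f \right)} = 2 + f$ ($X{\left(f \right)} = 8 + \left(\left(21 + f\right) - 27\right) = 8 + \left(-6 + f\right) = 2 + f$)
$\frac{1}{s{\left(6,42 \right)} + X{\left(21 \right)}} = \frac{1}{\frac{1}{-79 + 6} + \left(2 + 21\right)} = \frac{1}{\frac{1}{-73} + 23} = \frac{1}{- \frac{1}{73} + 23} = \frac{1}{\frac{1678}{73}} = \frac{73}{1678}$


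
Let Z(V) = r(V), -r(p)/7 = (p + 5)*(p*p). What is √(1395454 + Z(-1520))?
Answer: √24503187454 ≈ 1.5654e+5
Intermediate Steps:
r(p) = -7*p²*(5 + p) (r(p) = -7*(p + 5)*p*p = -7*(5 + p)*p² = -7*p²*(5 + p))
Z(V) = 7*V²*(-5 - V)
√(1395454 + Z(-1520)) = √(1395454 + 7*(-1520)²*(-5 - 1*(-1520))) = √(1395454 + 7*2310400*(-5 + 1520)) = √(1395454 + 7*2310400*1515) = √(1395454 + 24501792000) = √24503187454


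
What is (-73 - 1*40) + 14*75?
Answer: 937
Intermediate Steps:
(-73 - 1*40) + 14*75 = (-73 - 40) + 1050 = -113 + 1050 = 937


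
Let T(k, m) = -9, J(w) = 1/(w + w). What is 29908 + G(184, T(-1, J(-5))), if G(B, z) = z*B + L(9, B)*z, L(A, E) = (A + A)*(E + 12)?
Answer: -3500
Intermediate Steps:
J(w) = 1/(2*w)
L(A, E) = 2*A*(12 + E) (L(A, E) = (2*A)*(12 + E) = 2*A*(12 + E))
G(B, z) = B*z + z*(216 + 18*B) (G(B, z) = z*B + (2*9*(12 + B))*z = B*z + (216 + 18*B)*z = B*z + z*(216 + 18*B))
29908 + G(184, T(-1, J(-5))) = 29908 - 9*(216 + 19*184) = 29908 - 9*(216 + 3496) = 29908 - 9*3712 = 29908 - 33408 = -3500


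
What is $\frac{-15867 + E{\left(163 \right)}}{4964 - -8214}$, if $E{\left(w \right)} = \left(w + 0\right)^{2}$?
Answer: $\frac{5351}{6589} \approx 0.81211$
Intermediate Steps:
$E{\left(w \right)} = w^{2}$
$\frac{-15867 + E{\left(163 \right)}}{4964 - -8214} = \frac{-15867 + 163^{2}}{4964 - -8214} = \frac{-15867 + 26569}{4964 + \left(-9433 + 17647\right)} = \frac{10702}{4964 + 8214} = \frac{10702}{13178} = 10702 \cdot \frac{1}{13178} = \frac{5351}{6589}$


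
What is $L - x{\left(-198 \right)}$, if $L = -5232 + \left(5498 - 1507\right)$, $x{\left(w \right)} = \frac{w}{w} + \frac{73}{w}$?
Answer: $- \frac{245843}{198} \approx -1241.6$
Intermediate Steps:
$x{\left(w \right)} = 1 + \frac{73}{w}$
$L = -1241$ ($L = -5232 + \left(5498 - 1507\right) = -5232 + 3991 = -1241$)
$L - x{\left(-198 \right)} = -1241 - \frac{73 - 198}{-198} = -1241 - \left(- \frac{1}{198}\right) \left(-125\right) = -1241 - \frac{125}{198} = - \frac{245843}{198}$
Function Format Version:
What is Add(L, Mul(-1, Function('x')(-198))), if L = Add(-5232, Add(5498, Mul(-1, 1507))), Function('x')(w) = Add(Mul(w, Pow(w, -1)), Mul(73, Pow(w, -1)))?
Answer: Rational(-245843, 198) ≈ -1241.6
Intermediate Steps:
Function('x')(w) = Add(1, Mul(73, Pow(w, -1)))
L = -1241 (L = Add(-5232, Add(5498, -1507)) = Add(-5232, 3991) = -1241)
Add(L, Mul(-1, Function('x')(-198))) = Add(-1241, Mul(-1, Mul(Pow(-198, -1), Add(73, -198)))) = Add(-1241, Mul(-1, Mul(Rational(-1, 198), -125))) = Add(-1241, Mul(-1, Rational(125, 198))) = Add(-1241, Rational(-125, 198)) = Rational(-245843, 198)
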